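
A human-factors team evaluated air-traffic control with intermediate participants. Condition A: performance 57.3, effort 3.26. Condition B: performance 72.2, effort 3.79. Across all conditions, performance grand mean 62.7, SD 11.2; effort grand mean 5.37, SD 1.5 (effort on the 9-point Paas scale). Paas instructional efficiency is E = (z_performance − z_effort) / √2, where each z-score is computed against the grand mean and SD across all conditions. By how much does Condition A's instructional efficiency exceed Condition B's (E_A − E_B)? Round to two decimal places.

-0.69

Condition A: z_P = (57.3 − 62.7)/11.2 = -0.4821; z_E = (3.26 − 5.37)/1.5 = -1.4067; E_A = (-0.4821 − (-1.4067))/√2 = 0.6538.
Condition B: z_P = (72.2 − 62.7)/11.2 = 0.8482; z_E = (3.79 − 5.37)/1.5 = -1.0533; E_B = (0.8482 − (-1.0533))/√2 = 1.3446.
E_A − E_B = 0.6538 − 1.3446 = -0.6908 ≈ -0.69.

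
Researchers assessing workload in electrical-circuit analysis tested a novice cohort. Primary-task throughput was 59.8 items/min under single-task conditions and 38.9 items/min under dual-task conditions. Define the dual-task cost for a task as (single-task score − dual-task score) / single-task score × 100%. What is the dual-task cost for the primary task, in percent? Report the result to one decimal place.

34.9

Cost = (59.8 − 38.9) / 59.8 × 100%
     = 20.9000 / 59.8 × 100% = 34.9498%.
≈ 34.9%.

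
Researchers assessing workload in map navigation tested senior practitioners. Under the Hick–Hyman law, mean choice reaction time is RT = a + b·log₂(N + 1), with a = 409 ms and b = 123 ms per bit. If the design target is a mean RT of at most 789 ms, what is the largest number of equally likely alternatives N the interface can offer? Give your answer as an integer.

Set 409 + 123·log₂(N + 1) ≤ 789.
log₂(N + 1) ≤ (789 − 409) / 123 = 3.0894.
N + 1 ≤ 2^3.0894 = 8.5114.
N ≤ 7.5114, so the largest integer N is 7.

7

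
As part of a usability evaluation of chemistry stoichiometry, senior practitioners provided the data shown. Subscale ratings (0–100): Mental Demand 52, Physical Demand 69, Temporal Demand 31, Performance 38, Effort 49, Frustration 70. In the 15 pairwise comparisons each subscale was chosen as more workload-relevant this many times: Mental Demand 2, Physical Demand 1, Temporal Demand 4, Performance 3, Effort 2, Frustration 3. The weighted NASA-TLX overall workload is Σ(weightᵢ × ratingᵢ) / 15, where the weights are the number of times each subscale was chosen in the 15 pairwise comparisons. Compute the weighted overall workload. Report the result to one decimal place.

The tallies are the weights (they sum to 15).
Weighted sum = 2·52 + 1·69 + 4·31 + 3·38 + 2·49 + 3·70
            = 104 + 69 + 124 + 114 + 98 + 210 = 719.
Overall workload = 719 / 15 = 47.9333 ≈ 47.9.

47.9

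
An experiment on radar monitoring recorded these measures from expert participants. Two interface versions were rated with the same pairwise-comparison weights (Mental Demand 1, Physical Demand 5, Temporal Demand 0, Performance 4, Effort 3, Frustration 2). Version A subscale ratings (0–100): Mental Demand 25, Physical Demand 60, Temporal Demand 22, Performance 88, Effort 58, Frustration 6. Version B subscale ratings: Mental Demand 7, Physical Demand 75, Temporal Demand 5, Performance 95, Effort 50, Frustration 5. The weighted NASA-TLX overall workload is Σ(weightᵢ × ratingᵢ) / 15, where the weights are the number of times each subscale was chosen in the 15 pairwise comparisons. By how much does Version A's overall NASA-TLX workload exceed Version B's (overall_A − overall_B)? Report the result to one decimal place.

Version A weighted sum = 1·25 + 5·60 + 0·22 + 4·88 + 3·58 + 2·6 = 25 + 300 + 0 + 352 + 174 + 12 = 863; overall_A = 863/15 = 57.5333.
Version B weighted sum = 1·7 + 5·75 + 0·5 + 4·95 + 3·50 + 2·5 = 7 + 375 + 0 + 380 + 150 + 10 = 922; overall_B = 922/15 = 61.4667.
Difference = 57.5333 − 61.4667 = -3.9334 ≈ -3.9.

-3.9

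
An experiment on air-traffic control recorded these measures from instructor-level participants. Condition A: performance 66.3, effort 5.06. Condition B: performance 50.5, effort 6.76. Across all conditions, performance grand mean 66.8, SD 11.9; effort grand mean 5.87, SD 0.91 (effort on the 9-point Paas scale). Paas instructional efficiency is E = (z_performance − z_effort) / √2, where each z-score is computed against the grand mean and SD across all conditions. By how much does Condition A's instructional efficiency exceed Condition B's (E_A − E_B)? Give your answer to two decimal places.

Condition A: z_P = (66.3 − 66.8)/11.9 = -0.0420; z_E = (5.06 − 5.87)/0.91 = -0.8901; E_A = (-0.0420 − (-0.8901))/√2 = 0.5997.
Condition B: z_P = (50.5 − 66.8)/11.9 = -1.3697; z_E = (6.76 − 5.87)/0.91 = 0.9780; E_B = (-1.3697 − 0.9780)/√2 = -1.6601.
E_A − E_B = 0.5997 − (-1.6601) = 2.2598 ≈ 2.26.

2.26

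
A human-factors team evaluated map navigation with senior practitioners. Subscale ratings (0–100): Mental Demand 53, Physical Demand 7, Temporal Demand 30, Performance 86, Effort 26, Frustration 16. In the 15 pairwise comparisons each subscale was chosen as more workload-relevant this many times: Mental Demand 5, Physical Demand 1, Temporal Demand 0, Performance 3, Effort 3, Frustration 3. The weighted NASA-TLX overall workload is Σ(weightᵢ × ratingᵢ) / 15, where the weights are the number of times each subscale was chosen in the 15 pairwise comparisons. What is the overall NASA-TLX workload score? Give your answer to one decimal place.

The tallies are the weights (they sum to 15).
Weighted sum = 5·53 + 1·7 + 0·30 + 3·86 + 3·26 + 3·16
            = 265 + 7 + 0 + 258 + 78 + 48 = 656.
Overall workload = 656 / 15 = 43.7333 ≈ 43.7.

43.7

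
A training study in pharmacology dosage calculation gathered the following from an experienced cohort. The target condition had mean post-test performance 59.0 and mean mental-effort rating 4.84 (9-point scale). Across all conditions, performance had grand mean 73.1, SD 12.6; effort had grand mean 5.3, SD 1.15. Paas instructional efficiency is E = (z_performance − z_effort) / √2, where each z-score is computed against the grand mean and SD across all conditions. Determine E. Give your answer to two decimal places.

-0.51

z_performance = (59.0 − 73.1) / 12.6 = -14.1000 / 12.6 = -1.1190.
z_effort = (4.84 − 5.3) / 1.15 = -0.4600 / 1.15 = -0.4000.
z_P − z_E = -1.1190 − (-0.4000) = -0.7190.
E = -0.7190 / √2 = -0.7190 / 1.41421 = -0.5084 ≈ -0.51.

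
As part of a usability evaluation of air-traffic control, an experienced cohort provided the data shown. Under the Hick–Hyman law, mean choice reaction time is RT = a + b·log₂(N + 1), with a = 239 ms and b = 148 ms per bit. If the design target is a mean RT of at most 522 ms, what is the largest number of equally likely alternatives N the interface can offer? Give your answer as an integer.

2

Set 239 + 148·log₂(N + 1) ≤ 522.
log₂(N + 1) ≤ (522 − 239) / 148 = 1.9122.
N + 1 ≤ 2^1.9122 = 3.7638.
N ≤ 2.7638, so the largest integer N is 2.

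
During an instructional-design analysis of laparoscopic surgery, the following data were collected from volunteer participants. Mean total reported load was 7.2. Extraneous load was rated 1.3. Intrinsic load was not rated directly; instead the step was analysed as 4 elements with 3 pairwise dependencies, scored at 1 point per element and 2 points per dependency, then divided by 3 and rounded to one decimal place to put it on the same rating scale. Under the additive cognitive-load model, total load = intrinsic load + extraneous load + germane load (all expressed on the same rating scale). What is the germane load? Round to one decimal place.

2.6

Intrinsic (element-interactivity): (4 × 1 + 3 × 2) / 3 = 10 / 3 = 3.3333 → 3.3.
germane load = total − intrinsic − extraneous
             = 7.2 − 3.3 − 1.3 = 2.6.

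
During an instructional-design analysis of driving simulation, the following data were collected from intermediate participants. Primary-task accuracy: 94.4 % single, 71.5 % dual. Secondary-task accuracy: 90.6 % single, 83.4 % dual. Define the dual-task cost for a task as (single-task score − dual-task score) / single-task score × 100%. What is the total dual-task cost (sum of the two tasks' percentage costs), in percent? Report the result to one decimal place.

32.2

Primary cost = (94.4 − 71.5) / 94.4 × 100% = 24.2585%.
Secondary cost = (90.6 − 83.4) / 90.6 × 100% = 7.9470%.
Total = 24.2585% + 7.9470% = 32.2055% ≈ 32.2%.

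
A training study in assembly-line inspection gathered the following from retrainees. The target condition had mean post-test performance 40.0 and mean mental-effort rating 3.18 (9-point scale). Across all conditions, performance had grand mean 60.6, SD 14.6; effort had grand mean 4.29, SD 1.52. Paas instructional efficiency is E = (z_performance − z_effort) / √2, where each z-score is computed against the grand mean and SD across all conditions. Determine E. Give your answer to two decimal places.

-0.48

z_performance = (40.0 − 60.6) / 14.6 = -20.6000 / 14.6 = -1.4110.
z_effort = (3.18 − 4.29) / 1.52 = -1.1100 / 1.52 = -0.7303.
z_P − z_E = -1.4110 − (-0.7303) = -0.6807.
E = -0.6807 / √2 = -0.6807 / 1.41421 = -0.4813 ≈ -0.48.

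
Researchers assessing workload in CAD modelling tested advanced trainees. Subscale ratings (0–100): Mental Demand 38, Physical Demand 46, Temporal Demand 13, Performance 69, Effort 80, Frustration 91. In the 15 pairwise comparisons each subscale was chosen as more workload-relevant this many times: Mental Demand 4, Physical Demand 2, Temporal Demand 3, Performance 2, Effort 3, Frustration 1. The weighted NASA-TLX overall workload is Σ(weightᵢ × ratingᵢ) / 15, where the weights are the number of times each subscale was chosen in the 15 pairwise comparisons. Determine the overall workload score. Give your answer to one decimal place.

The tallies are the weights (they sum to 15).
Weighted sum = 4·38 + 2·46 + 3·13 + 2·69 + 3·80 + 1·91
            = 152 + 92 + 39 + 138 + 240 + 91 = 752.
Overall workload = 752 / 15 = 50.1333 ≈ 50.1.

50.1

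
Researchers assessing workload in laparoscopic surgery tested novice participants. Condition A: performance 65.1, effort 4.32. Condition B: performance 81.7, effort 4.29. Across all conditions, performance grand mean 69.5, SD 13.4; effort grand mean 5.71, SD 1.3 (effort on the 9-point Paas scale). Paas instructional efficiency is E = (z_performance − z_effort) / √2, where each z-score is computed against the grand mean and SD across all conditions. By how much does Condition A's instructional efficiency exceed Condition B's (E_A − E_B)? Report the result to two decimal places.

-0.89

Condition A: z_P = (65.1 − 69.5)/13.4 = -0.3284; z_E = (4.32 − 5.71)/1.3 = -1.0692; E_A = (-0.3284 − (-1.0692))/√2 = 0.5238.
Condition B: z_P = (81.7 − 69.5)/13.4 = 0.9104; z_E = (4.29 − 5.71)/1.3 = -1.0923; E_B = (0.9104 − (-1.0923))/√2 = 1.4161.
E_A − E_B = 0.5238 − 1.4161 = -0.8923 ≈ -0.89.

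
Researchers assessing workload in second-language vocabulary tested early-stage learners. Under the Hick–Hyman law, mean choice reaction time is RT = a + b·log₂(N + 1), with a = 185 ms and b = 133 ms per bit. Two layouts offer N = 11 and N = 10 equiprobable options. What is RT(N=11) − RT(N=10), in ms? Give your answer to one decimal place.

16.7

RT(11) = 185 + 133·log₂(12) = 185 + 133·3.5850 = 661.8050 ms.
RT(10) = 185 + 133·log₂(11) = 185 + 133·3.4594 = 645.1002 ms.
Difference = 661.8050 − 645.1002 = 16.7048 ≈ 16.7 ms.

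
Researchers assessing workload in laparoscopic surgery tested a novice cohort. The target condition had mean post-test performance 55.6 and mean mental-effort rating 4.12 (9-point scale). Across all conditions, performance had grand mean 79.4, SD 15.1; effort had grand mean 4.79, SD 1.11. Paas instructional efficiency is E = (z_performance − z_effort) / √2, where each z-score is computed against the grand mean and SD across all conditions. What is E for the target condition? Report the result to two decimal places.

-0.69

z_performance = (55.6 − 79.4) / 15.1 = -23.8000 / 15.1 = -1.5762.
z_effort = (4.12 − 4.79) / 1.11 = -0.6700 / 1.11 = -0.6036.
z_P − z_E = -1.5762 − (-0.6036) = -0.9726.
E = -0.9726 / √2 = -0.9726 / 1.41421 = -0.6877 ≈ -0.69.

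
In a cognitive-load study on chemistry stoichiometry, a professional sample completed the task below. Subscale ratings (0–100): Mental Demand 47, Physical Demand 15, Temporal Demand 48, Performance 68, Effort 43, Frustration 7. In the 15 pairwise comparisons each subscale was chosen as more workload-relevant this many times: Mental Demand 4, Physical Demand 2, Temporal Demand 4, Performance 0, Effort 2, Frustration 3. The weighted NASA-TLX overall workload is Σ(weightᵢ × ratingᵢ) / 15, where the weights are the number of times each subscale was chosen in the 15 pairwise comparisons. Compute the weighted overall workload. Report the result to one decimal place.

34.5

The tallies are the weights (they sum to 15).
Weighted sum = 4·47 + 2·15 + 4·48 + 0·68 + 2·43 + 3·7
            = 188 + 30 + 192 + 0 + 86 + 21 = 517.
Overall workload = 517 / 15 = 34.4667 ≈ 34.5.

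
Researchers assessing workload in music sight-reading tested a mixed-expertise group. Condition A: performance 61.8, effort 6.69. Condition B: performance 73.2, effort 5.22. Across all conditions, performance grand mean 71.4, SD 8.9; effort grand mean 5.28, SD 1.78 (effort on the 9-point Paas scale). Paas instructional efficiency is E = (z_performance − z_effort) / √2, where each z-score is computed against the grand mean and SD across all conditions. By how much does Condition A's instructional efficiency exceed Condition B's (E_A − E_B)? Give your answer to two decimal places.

Condition A: z_P = (61.8 − 71.4)/8.9 = -1.0787; z_E = (6.69 − 5.28)/1.78 = 0.7921; E_A = (-1.0787 − 0.7921)/√2 = -1.3229.
Condition B: z_P = (73.2 − 71.4)/8.9 = 0.2022; z_E = (5.22 − 5.28)/1.78 = -0.0337; E_B = (0.2022 − (-0.0337))/√2 = 0.1668.
E_A − E_B = -1.3229 − 0.1668 = -1.4897 ≈ -1.49.

-1.49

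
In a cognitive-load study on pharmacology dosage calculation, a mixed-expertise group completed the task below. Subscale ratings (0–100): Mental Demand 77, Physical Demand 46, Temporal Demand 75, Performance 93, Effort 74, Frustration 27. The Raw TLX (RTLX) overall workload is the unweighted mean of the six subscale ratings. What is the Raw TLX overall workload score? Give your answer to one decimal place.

Sum of ratings = 77 + 46 + 75 + 93 + 74 + 27 = 392.
RTLX = 392 / 6 = 65.3333 ≈ 65.3.

65.3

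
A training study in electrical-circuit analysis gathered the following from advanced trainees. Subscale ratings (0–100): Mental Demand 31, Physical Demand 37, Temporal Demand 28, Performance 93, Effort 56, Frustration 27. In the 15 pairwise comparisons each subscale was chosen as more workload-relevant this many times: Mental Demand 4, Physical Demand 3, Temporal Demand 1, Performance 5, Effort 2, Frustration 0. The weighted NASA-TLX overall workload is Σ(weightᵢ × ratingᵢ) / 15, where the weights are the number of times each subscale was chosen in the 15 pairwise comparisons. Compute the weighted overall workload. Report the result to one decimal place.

56.0

The tallies are the weights (they sum to 15).
Weighted sum = 4·31 + 3·37 + 1·28 + 5·93 + 2·56 + 0·27
            = 124 + 111 + 28 + 465 + 112 + 0 = 840.
Overall workload = 840 / 15 = 56.0000 ≈ 56.0.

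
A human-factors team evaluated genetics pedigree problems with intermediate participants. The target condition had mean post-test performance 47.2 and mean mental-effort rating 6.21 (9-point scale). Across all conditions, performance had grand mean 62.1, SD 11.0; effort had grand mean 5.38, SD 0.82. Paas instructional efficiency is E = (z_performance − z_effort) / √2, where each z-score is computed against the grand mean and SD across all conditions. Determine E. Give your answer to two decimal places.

-1.67

z_performance = (47.2 − 62.1) / 11.0 = -14.9000 / 11.0 = -1.3545.
z_effort = (6.21 − 5.38) / 0.82 = 0.8300 / 0.82 = 1.0122.
z_P − z_E = -1.3545 − 1.0122 = -2.3667.
E = -2.3667 / √2 = -2.3667 / 1.41421 = -1.6735 ≈ -1.67.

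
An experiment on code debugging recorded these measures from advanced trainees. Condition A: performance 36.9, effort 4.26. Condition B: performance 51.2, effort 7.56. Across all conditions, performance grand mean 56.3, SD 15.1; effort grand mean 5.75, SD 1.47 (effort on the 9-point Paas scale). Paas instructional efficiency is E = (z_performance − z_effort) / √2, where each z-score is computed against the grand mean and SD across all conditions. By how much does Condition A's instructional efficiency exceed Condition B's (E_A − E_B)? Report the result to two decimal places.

0.92

Condition A: z_P = (36.9 − 56.3)/15.1 = -1.2848; z_E = (4.26 − 5.75)/1.47 = -1.0136; E_A = (-1.2848 − (-1.0136))/√2 = -0.1918.
Condition B: z_P = (51.2 − 56.3)/15.1 = -0.3377; z_E = (7.56 − 5.75)/1.47 = 1.2313; E_B = (-0.3377 − 1.2313)/√2 = -1.1095.
E_A − E_B = -0.1918 − (-1.1095) = 0.9177 ≈ 0.92.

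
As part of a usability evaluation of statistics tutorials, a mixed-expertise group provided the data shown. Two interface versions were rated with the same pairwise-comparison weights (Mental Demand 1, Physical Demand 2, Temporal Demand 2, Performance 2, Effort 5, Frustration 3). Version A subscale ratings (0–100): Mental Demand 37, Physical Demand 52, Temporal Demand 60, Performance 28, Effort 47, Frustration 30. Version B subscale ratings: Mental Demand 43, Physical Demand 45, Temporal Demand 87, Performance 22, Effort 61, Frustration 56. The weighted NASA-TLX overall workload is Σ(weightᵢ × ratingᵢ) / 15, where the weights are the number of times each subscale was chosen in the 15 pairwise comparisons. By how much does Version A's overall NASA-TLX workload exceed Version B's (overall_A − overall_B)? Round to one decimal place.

-12.1

Version A weighted sum = 1·37 + 2·52 + 2·60 + 2·28 + 5·47 + 3·30 = 37 + 104 + 120 + 56 + 235 + 90 = 642; overall_A = 642/15 = 42.8000.
Version B weighted sum = 1·43 + 2·45 + 2·87 + 2·22 + 5·61 + 3·56 = 43 + 90 + 174 + 44 + 305 + 168 = 824; overall_B = 824/15 = 54.9333.
Difference = 42.8000 − 54.9333 = -12.1333 ≈ -12.1.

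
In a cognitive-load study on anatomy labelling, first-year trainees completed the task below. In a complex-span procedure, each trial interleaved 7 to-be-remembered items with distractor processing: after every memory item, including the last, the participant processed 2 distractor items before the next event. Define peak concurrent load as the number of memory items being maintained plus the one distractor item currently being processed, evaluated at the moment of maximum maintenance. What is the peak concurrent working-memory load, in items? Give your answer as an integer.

Maintenance is greatest during the distractor(s) after memory item 7: all 7 memory items are being held.
One distractor item is concurrently being processed.
Peak concurrent load = 7 + 1 = 8 items.

8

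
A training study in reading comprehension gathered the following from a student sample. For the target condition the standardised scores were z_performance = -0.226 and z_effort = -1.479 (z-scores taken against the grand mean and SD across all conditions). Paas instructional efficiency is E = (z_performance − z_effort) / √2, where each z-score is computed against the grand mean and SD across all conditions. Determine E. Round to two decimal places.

0.89

z_P − z_E = -0.226 − (-1.479) = 1.2530.
E = 1.2530 / √2 = 1.2530 / 1.41421 = 0.8860 ≈ 0.89.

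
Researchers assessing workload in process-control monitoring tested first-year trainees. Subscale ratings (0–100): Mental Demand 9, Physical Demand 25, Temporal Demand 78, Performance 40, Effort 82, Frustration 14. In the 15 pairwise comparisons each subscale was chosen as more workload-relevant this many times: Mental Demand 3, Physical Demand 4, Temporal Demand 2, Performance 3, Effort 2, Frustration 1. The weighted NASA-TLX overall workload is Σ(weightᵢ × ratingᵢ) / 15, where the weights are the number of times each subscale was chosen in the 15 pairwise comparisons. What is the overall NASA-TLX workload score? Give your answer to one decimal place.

38.7

The tallies are the weights (they sum to 15).
Weighted sum = 3·9 + 4·25 + 2·78 + 3·40 + 2·82 + 1·14
            = 27 + 100 + 156 + 120 + 164 + 14 = 581.
Overall workload = 581 / 15 = 38.7333 ≈ 38.7.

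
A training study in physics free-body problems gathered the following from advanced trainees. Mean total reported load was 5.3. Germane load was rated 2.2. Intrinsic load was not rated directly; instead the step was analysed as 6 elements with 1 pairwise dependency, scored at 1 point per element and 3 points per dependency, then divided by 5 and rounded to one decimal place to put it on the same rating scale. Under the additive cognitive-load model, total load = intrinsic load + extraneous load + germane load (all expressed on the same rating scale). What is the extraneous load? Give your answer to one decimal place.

1.3

Intrinsic (element-interactivity): (6 × 1 + 1 × 3) / 5 = 9 / 5 = 1.8000 → 1.8.
extraneous load = total − intrinsic − germane
             = 5.3 − 1.8 − 2.2 = 1.3.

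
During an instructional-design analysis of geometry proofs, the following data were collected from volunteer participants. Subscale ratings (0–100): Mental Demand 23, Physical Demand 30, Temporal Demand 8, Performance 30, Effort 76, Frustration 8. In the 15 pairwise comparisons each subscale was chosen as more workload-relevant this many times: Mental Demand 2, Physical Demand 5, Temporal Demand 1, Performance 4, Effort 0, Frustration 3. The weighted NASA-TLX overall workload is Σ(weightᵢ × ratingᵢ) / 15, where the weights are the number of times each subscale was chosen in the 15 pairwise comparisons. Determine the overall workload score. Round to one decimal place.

23.2

The tallies are the weights (they sum to 15).
Weighted sum = 2·23 + 5·30 + 1·8 + 4·30 + 0·76 + 3·8
            = 46 + 150 + 8 + 120 + 0 + 24 = 348.
Overall workload = 348 / 15 = 23.2000 ≈ 23.2.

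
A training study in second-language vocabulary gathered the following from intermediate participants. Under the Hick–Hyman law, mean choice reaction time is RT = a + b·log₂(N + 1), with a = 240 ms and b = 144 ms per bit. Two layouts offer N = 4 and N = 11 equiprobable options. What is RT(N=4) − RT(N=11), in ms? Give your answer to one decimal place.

-181.9

RT(4) = 240 + 144·log₂(5) = 240 + 144·2.3219 = 574.3536 ms.
RT(11) = 240 + 144·log₂(12) = 240 + 144·3.5850 = 756.2400 ms.
Difference = 574.3536 − 756.2400 = -181.8864 ≈ -181.9 ms.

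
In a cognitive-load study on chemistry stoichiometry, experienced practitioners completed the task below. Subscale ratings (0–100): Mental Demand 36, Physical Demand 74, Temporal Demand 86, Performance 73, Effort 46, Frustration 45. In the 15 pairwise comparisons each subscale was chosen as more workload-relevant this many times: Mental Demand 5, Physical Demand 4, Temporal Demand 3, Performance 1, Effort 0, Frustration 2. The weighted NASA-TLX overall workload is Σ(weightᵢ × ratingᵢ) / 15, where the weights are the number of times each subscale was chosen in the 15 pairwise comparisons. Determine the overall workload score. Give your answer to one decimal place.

59.8

The tallies are the weights (they sum to 15).
Weighted sum = 5·36 + 4·74 + 3·86 + 1·73 + 0·46 + 2·45
            = 180 + 296 + 258 + 73 + 0 + 90 = 897.
Overall workload = 897 / 15 = 59.8000 ≈ 59.8.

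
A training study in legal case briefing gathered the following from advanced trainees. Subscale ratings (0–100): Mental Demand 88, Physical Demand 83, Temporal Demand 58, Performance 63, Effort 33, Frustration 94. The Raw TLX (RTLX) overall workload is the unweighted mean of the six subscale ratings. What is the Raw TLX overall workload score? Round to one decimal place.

69.8

Sum of ratings = 88 + 83 + 58 + 63 + 33 + 94 = 419.
RTLX = 419 / 6 = 69.8333 ≈ 69.8.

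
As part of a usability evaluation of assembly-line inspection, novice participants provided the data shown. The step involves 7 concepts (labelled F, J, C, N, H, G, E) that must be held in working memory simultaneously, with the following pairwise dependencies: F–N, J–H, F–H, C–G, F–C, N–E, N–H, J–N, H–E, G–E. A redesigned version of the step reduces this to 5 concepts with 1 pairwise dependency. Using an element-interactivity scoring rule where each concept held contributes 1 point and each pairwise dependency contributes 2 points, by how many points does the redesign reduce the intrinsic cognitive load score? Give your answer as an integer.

20

Original: 7 × 1 + 10 × 2 = 7 + 20 = 27.
Redesigned: 5 × 1 + 1 × 2 = 5 + 2 = 7.
Reduction = 27 − 7 = 20.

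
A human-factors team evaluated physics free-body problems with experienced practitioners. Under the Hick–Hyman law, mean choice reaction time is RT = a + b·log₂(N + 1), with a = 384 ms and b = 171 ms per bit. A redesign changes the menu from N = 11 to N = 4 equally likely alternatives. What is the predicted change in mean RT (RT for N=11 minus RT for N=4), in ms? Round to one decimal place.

RT(11) = 384 + 171·log₂(12) = 384 + 171·3.5850 = 997.0350 ms.
RT(4) = 384 + 171·log₂(5) = 384 + 171·2.3219 = 781.0449 ms.
Difference = 997.0350 − 781.0449 = 215.9901 ≈ 216.0 ms.

216.0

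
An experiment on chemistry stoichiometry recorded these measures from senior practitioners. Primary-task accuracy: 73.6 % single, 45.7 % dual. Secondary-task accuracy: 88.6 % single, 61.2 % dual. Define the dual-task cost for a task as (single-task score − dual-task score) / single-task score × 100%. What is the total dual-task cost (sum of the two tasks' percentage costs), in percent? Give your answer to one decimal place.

Primary cost = (73.6 − 45.7) / 73.6 × 100% = 37.9076%.
Secondary cost = (88.6 − 61.2) / 88.6 × 100% = 30.9255%.
Total = 37.9076% + 30.9255% = 68.8331% ≈ 68.8%.

68.8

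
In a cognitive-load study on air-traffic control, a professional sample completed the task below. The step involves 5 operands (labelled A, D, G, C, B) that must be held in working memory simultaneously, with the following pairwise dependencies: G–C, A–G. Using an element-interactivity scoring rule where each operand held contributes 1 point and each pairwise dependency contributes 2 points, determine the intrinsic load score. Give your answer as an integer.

Count of operands held simultaneously: 5.
Count of pairwise dependencies listed: 2.
Element contribution: 5 × 1 = 5.
Interaction contribution: 2 × 2 = 4.
Intrinsic load = 5 + 4 = 9.

9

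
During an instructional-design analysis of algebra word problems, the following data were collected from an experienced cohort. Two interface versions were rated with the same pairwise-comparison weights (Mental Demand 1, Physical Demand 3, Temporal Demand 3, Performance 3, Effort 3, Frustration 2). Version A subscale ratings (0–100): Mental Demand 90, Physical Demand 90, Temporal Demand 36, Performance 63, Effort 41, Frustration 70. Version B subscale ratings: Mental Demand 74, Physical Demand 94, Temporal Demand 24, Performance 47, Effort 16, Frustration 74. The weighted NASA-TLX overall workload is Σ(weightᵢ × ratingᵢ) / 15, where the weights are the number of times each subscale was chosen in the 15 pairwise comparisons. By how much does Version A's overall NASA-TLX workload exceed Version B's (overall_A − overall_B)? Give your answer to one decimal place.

10.3

Version A weighted sum = 1·90 + 3·90 + 3·36 + 3·63 + 3·41 + 2·70 = 90 + 270 + 108 + 189 + 123 + 140 = 920; overall_A = 920/15 = 61.3333.
Version B weighted sum = 1·74 + 3·94 + 3·24 + 3·47 + 3·16 + 2·74 = 74 + 282 + 72 + 141 + 48 + 148 = 765; overall_B = 765/15 = 51.0000.
Difference = 61.3333 − 51.0000 = 10.3333 ≈ 10.3.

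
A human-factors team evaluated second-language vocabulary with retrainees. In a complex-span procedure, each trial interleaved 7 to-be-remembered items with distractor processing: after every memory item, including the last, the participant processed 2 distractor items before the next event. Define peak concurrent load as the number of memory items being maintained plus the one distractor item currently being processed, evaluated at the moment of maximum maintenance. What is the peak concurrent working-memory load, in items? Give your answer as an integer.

Maintenance is greatest during the distractor(s) after memory item 7: all 7 memory items are being held.
One distractor item is concurrently being processed.
Peak concurrent load = 7 + 1 = 8 items.

8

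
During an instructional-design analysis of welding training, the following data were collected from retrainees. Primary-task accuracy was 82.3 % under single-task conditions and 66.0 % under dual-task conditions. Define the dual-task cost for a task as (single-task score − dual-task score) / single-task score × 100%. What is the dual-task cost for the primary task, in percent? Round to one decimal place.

19.8

Cost = (82.3 − 66.0) / 82.3 × 100%
     = 16.3000 / 82.3 × 100% = 19.8056%.
≈ 19.8%.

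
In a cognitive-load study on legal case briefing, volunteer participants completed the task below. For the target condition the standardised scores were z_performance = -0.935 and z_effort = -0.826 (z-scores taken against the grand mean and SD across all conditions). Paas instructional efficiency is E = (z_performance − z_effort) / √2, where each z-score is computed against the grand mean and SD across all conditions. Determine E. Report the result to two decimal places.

z_P − z_E = -0.935 − (-0.826) = -0.1090.
E = -0.1090 / √2 = -0.1090 / 1.41421 = -0.0771 ≈ -0.08.

-0.08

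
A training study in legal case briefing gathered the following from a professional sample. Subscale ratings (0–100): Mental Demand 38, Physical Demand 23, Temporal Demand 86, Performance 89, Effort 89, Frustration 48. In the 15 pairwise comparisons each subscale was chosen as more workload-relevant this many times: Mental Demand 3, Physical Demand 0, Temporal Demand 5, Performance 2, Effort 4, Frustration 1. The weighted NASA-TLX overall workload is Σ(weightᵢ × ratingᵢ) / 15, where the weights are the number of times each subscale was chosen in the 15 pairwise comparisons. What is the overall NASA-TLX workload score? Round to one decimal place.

The tallies are the weights (they sum to 15).
Weighted sum = 3·38 + 0·23 + 5·86 + 2·89 + 4·89 + 1·48
            = 114 + 0 + 430 + 178 + 356 + 48 = 1126.
Overall workload = 1126 / 15 = 75.0667 ≈ 75.1.

75.1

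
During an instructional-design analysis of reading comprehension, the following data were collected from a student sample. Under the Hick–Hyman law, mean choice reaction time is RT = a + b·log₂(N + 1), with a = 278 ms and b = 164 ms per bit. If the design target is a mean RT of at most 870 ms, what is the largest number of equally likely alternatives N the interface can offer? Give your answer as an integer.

Set 278 + 164·log₂(N + 1) ≤ 870.
log₂(N + 1) ≤ (870 − 278) / 164 = 3.6098.
N + 1 ≤ 2^3.6098 = 12.2084.
N ≤ 11.2084, so the largest integer N is 11.

11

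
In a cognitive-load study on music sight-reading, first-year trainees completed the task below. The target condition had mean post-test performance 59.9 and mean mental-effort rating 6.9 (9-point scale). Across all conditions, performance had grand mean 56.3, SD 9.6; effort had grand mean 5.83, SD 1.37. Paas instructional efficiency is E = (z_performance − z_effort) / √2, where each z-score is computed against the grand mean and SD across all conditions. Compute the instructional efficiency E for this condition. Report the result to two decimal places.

z_performance = (59.9 − 56.3) / 9.6 = 3.6000 / 9.6 = 0.3750.
z_effort = (6.9 − 5.83) / 1.37 = 1.0700 / 1.37 = 0.7810.
z_P − z_E = 0.3750 − 0.7810 = -0.4060.
E = -0.4060 / √2 = -0.4060 / 1.41421 = -0.2871 ≈ -0.29.

-0.29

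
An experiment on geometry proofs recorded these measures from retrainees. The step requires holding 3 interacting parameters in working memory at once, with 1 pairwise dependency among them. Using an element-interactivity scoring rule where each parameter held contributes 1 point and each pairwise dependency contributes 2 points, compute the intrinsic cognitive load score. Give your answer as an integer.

5

Element contribution: 3 × 1 = 3.
Interaction contribution: 1 × 2 = 2.
Intrinsic load = 3 + 2 = 5.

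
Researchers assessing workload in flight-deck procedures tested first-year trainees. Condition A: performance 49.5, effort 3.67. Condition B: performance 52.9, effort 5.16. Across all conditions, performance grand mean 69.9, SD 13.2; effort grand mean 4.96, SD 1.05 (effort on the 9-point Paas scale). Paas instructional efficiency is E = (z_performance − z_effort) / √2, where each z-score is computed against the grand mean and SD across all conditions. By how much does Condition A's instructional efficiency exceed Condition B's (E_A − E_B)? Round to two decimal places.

0.82

Condition A: z_P = (49.5 − 69.9)/13.2 = -1.5455; z_E = (3.67 − 4.96)/1.05 = -1.2286; E_A = (-1.5455 − (-1.2286))/√2 = -0.2241.
Condition B: z_P = (52.9 − 69.9)/13.2 = -1.2879; z_E = (5.16 − 4.96)/1.05 = 0.1905; E_B = (-1.2879 − 0.1905)/√2 = -1.0454.
E_A − E_B = -0.2241 − (-1.0454) = 0.8213 ≈ 0.82.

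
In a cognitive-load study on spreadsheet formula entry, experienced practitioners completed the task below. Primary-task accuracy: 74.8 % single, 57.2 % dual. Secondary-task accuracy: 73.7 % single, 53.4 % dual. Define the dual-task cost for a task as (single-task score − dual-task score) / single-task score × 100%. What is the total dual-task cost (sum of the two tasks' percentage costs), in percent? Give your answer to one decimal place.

Primary cost = (74.8 − 57.2) / 74.8 × 100% = 23.5294%.
Secondary cost = (73.7 − 53.4) / 73.7 × 100% = 27.5441%.
Total = 23.5294% + 27.5441% = 51.0735% ≈ 51.1%.

51.1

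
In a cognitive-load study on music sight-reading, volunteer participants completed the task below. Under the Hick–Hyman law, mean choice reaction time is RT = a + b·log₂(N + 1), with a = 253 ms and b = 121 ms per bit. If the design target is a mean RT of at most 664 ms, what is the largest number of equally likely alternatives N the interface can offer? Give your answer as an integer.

9

Set 253 + 121·log₂(N + 1) ≤ 664.
log₂(N + 1) ≤ (664 − 253) / 121 = 3.3967.
N + 1 ≤ 2^3.3967 = 10.5319.
N ≤ 9.5319, so the largest integer N is 9.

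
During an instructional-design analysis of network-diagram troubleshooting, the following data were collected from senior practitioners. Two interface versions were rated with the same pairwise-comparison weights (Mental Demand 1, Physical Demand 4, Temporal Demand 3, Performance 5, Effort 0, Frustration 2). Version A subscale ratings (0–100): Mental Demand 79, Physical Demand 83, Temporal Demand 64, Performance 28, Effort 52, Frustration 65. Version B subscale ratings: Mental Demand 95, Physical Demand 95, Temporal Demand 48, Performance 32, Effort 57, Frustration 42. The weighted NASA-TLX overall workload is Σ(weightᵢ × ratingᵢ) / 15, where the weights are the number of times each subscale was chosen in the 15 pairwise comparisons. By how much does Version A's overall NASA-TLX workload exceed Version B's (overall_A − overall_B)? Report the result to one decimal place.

Version A weighted sum = 1·79 + 4·83 + 3·64 + 5·28 + 0·52 + 2·65 = 79 + 332 + 192 + 140 + 0 + 130 = 873; overall_A = 873/15 = 58.2000.
Version B weighted sum = 1·95 + 4·95 + 3·48 + 5·32 + 0·57 + 2·42 = 95 + 380 + 144 + 160 + 0 + 84 = 863; overall_B = 863/15 = 57.5333.
Difference = 58.2000 − 57.5333 = 0.6667 ≈ 0.7.

0.7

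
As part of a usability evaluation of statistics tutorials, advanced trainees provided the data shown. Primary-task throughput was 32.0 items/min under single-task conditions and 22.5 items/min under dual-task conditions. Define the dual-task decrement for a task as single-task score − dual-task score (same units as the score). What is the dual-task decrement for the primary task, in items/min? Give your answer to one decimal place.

Decrement = 32.0 − 22.5 = 9.5000 items/min ≈ 9.5 items/min.

9.5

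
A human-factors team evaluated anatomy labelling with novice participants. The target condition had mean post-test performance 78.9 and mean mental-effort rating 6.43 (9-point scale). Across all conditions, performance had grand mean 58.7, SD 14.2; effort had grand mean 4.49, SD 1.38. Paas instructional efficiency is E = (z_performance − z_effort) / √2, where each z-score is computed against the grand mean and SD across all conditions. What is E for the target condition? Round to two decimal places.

z_performance = (78.9 − 58.7) / 14.2 = 20.2000 / 14.2 = 1.4225.
z_effort = (6.43 − 4.49) / 1.38 = 1.9400 / 1.38 = 1.4058.
z_P − z_E = 1.4225 − 1.4058 = 0.0167.
E = 0.0167 / √2 = 0.0167 / 1.41421 = 0.0118 ≈ 0.01.

0.01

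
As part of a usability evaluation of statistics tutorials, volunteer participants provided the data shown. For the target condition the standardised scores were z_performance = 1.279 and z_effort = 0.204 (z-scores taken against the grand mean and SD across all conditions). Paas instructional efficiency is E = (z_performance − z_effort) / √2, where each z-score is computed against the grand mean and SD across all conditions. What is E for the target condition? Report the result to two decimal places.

z_P − z_E = 1.279 − 0.204 = 1.0750.
E = 1.0750 / √2 = 1.0750 / 1.41421 = 0.7601 ≈ 0.76.

0.76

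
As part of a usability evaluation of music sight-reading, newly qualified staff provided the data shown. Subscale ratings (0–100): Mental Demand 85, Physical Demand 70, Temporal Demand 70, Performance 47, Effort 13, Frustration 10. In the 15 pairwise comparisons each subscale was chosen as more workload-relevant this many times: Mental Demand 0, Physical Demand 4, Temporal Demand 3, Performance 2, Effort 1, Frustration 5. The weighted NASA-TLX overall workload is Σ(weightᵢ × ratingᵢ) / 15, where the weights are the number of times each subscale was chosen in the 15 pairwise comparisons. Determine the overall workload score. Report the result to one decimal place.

43.1

The tallies are the weights (they sum to 15).
Weighted sum = 0·85 + 4·70 + 3·70 + 2·47 + 1·13 + 5·10
            = 0 + 280 + 210 + 94 + 13 + 50 = 647.
Overall workload = 647 / 15 = 43.1333 ≈ 43.1.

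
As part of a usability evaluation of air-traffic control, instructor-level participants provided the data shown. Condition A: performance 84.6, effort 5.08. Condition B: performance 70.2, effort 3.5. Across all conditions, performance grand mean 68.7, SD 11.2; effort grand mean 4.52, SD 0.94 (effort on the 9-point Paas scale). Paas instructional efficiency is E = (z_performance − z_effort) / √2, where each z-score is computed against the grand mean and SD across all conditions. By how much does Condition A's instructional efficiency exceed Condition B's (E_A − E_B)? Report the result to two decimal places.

Condition A: z_P = (84.6 − 68.7)/11.2 = 1.4196; z_E = (5.08 − 4.52)/0.94 = 0.5957; E_A = (1.4196 − 0.5957)/√2 = 0.5826.
Condition B: z_P = (70.2 − 68.7)/11.2 = 0.1339; z_E = (3.5 − 4.52)/0.94 = -1.0851; E_B = (0.1339 − (-1.0851))/√2 = 0.8620.
E_A − E_B = 0.5826 − 0.8620 = -0.2794 ≈ -0.28.

-0.28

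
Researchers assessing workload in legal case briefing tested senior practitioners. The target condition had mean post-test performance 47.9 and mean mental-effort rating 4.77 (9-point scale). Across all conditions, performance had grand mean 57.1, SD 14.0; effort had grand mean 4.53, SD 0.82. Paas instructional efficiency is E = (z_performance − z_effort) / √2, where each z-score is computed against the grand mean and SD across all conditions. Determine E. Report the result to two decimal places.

-0.67

z_performance = (47.9 − 57.1) / 14.0 = -9.2000 / 14.0 = -0.6571.
z_effort = (4.77 − 4.53) / 0.82 = 0.2400 / 0.82 = 0.2927.
z_P − z_E = -0.6571 − 0.2927 = -0.9498.
E = -0.9498 / √2 = -0.9498 / 1.41421 = -0.6716 ≈ -0.67.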